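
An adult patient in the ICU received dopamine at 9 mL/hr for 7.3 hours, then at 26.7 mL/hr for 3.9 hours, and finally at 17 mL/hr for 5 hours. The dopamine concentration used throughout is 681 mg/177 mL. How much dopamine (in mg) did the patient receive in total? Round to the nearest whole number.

Concentration = 681 mg ÷ 177 mL = 3.847458 mg/mL
Stage 1: 9 mL/hr × 7.3 hr = 65.7 mL → 65.7 mL × 3.847458 mg/mL = 252.778 mg
Stage 2: 26.7 mL/hr × 3.9 hr = 104.13 mL → 104.13 mL × 3.847458 mg/mL = 400.6358 mg
Stage 3: 17 mL/hr × 5 hr = 85 mL → 85 mL × 3.847458 mg/mL = 327.0339 mg
Total = 252.778 + 400.6358 + 327.0339 = 980.4476 mg

980 mg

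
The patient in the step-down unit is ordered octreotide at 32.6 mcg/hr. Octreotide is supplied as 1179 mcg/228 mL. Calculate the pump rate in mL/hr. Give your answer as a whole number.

6 mL/hr

Concentration = 1179 mcg ÷ 228 mL = 5.171053 mcg/mL
Rate = 32.6 mcg/hr ÷ 5.171053 mcg/mL = 6.304326 mL/hr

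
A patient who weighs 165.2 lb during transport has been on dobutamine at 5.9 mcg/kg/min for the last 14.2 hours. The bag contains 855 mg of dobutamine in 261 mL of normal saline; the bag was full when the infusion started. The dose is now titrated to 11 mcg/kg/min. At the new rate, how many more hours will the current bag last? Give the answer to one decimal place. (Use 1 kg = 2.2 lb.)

Initial rate:
Weight = 165.2 lb ÷ 2.2 lb/kg = 75.09091 kg
Dose = 5.9 mcg/kg/min × 75.09091 kg = 443.0364 mcg/min
443.0364 mcg/min × 60 min/hr = 26582.18 mcg/hr
Concentration = 855 mg ÷ 261 mL = 3.275862 mg/mL = 3275.862 mcg/mL
Rate = 26582.18 mcg/hr ÷ 3275.862 mcg/mL = 8.114561 mL/hr
Volume infused so far = 8.114561 mL/hr × 14.2 hr = 115.2268 mL
Volume remaining = 261 − 115.2268 = 145.7732 mL
New rate:
Dose = 11 mcg/kg/min × 75.09091 kg = 826 mcg/min
826 mcg/min × 60 min/hr = 49560 mcg/hr
Rate = 49560 mcg/hr ÷ 3275.862 mcg/mL = 15.12884 mL/hr
Time remaining = 145.7732 mL ÷ 15.12884 mL/hr = 9.635452 hr

9.6 hours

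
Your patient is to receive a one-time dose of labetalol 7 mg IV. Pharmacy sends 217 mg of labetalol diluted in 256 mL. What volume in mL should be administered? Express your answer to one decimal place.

8.3 mL

Concentration = 217 mg ÷ 256 mL = 0.8476562 mg/mL
Volume = 7 mg ÷ 0.8476562 mg/mL = 8.258065 mL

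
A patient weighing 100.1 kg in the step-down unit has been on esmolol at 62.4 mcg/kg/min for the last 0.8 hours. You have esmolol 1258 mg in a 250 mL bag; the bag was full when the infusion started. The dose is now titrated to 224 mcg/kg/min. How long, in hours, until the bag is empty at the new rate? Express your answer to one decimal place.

0.7 hours

Initial rate:
Dose = 62.4 mcg/kg/min × 100.1 kg = 6246.24 mcg/min
6246.24 mcg/min × 60 min/hr = 374774.4 mcg/hr
Concentration = 1258 mg ÷ 250 mL = 5.032 mg/mL = 5032 mcg/mL
Rate = 374774.4 mcg/hr ÷ 5032 mcg/mL = 74.47822 mL/hr
Volume infused so far = 74.47822 mL/hr × 0.8 hr = 59.58258 mL
Volume remaining = 250 − 59.58258 = 190.4174 mL
New rate:
Dose = 224 mcg/kg/min × 100.1 kg = 22422.4 mcg/min
22422.4 mcg/min × 60 min/hr = 1345344 mcg/hr
Rate = 1345344 mcg/hr ÷ 5032 mcg/mL = 267.3577 mL/hr
Time remaining = 190.4174 mL ÷ 267.3577 mL/hr = 0.7122197 hr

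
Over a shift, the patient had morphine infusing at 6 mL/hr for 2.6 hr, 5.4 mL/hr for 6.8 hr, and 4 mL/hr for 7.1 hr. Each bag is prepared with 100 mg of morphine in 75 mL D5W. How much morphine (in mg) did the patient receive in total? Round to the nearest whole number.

108 mg

Concentration = 100 mg ÷ 75 mL = 1.333333 mg/mL
Stage 1: 6 mL/hr × 2.6 hr = 15.6 mL → 15.6 mL × 1.333333 mg/mL = 20.8 mg
Stage 2: 5.4 mL/hr × 6.8 hr = 36.72 mL → 36.72 mL × 1.333333 mg/mL = 48.96 mg
Stage 3: 4 mL/hr × 7.1 hr = 28.4 mL → 28.4 mL × 1.333333 mg/mL = 37.86667 mg
Total = 20.8 + 48.96 + 37.86667 = 107.6267 mg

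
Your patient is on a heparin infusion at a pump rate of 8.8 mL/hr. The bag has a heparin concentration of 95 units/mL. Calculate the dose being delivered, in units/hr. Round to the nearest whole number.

836 units/hr

Drug rate = 8.8 mL/hr × 95 units/mL = 836 units/hr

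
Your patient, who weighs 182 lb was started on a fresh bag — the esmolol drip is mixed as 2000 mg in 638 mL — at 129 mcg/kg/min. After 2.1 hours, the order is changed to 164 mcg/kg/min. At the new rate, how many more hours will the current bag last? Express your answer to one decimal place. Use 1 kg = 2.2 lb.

Initial rate:
Weight = 182 lb ÷ 2.2 lb/kg = 82.72727 kg
Dose = 129 mcg/kg/min × 82.72727 kg = 10671.82 mcg/min
10671.82 mcg/min × 60 min/hr = 640309.1 mcg/hr
Concentration = 2000 mg ÷ 638 mL = 3.134796 mg/mL = 3134.796 mcg/mL
Rate = 640309.1 mcg/hr ÷ 3134.796 mcg/mL = 204.2586 mL/hr
Volume infused so far = 204.2586 mL/hr × 2.1 hr = 428.9431 mL
Volume remaining = 638 − 428.9431 = 209.0569 mL
New rate:
Dose = 164 mcg/kg/min × 82.72727 kg = 13567.27 mcg/min
13567.27 mcg/min × 60 min/hr = 814036.4 mcg/hr
Rate = 814036.4 mcg/hr ÷ 3134.796 mcg/mL = 259.6776 mL/hr
Time remaining = 209.0569 mL ÷ 259.6776 mL/hr = 0.8050634 hr

0.8 hours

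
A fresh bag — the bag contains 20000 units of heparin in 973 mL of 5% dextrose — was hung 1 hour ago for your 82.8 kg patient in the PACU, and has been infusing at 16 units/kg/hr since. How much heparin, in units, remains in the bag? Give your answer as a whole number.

Dose = 16 units/kg/hr × 82.8 kg = 1324.8 units/hr
Concentration = 20000 units ÷ 973 mL = 20.55498 units/mL
Rate = 1324.8 units/hr ÷ 20.55498 units/mL = 64.45152 mL/hr
Volume infused = 64.45152 mL/hr × 1 hr = 64.45152 mL
Volume remaining = 973 − 64.45152 = 908.5485 mL
Drug remaining = 908.5485 mL × 20.55498 units/mL = 18675.2 units

18675 units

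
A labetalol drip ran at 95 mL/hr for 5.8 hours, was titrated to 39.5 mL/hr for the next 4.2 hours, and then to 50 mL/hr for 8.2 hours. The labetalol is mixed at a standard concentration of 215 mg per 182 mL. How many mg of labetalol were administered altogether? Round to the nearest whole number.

Concentration = 215 mg ÷ 182 mL = 1.181319 mg/mL
Stage 1: 95 mL/hr × 5.8 hr = 551 mL → 551 mL × 1.181319 mg/mL = 650.9066 mg
Stage 2: 39.5 mL/hr × 4.2 hr = 165.9 mL → 165.9 mL × 1.181319 mg/mL = 195.9808 mg
Stage 3: 50 mL/hr × 8.2 hr = 410 mL → 410 mL × 1.181319 mg/mL = 484.3407 mg
Total = 650.9066 + 195.9808 + 484.3407 = 1331.228 mg

1331 mg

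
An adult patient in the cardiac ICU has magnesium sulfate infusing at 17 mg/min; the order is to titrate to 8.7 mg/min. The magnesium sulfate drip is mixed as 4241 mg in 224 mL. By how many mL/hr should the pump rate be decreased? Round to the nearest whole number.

26 mL/hr

At the current dose:
17 mg/min × 60 min/hr = 1020 mg/hr
Concentration = 4241 mg ÷ 224 mL = 18.93304 mg/mL
Rate = 1020 mg/hr ÷ 18.93304 mg/mL = 53.87409 mL/hr
At the new dose:
8.7 mg/min × 60 min/hr = 522 mg/hr
Rate = 522 mg/hr ÷ 18.93304 mg/mL = 27.57086 mL/hr
Change = 27.57086 − 53.87409 = -26.30323 mL/hr → 26.30323 mL/hr decrease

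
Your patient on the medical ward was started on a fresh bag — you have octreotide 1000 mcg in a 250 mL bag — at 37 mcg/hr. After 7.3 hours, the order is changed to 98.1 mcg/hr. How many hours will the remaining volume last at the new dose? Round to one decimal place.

7.4 hours

Initial rate:
Concentration = 1000 mcg ÷ 250 mL = 4 mcg/mL
Rate = 37 mcg/hr ÷ 4 mcg/mL = 9.25 mL/hr
Volume infused so far = 9.25 mL/hr × 7.3 hr = 67.525 mL
Volume remaining = 250 − 67.525 = 182.475 mL
New rate:
Rate = 98.1 mcg/hr ÷ 4 mcg/mL = 24.525 mL/hr
Time remaining = 182.475 mL ÷ 24.525 mL/hr = 7.440367 hr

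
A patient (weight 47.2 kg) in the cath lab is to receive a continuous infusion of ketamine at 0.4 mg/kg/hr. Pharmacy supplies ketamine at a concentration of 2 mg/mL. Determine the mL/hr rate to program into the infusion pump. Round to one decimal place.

Dose = 0.4 mg/kg/hr × 47.2 kg = 18.88 mg/hr
Rate = 18.88 mg/hr ÷ 2 mg/mL = 9.44 mL/hr

9.4 mL/hr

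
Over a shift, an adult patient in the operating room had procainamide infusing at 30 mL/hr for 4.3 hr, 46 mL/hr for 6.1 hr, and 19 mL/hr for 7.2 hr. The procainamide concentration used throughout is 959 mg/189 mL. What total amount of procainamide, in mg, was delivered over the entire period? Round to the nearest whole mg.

2772 mg

Concentration = 959 mg ÷ 189 mL = 5.074074 mg/mL
Stage 1: 30 mL/hr × 4.3 hr = 129 mL → 129 mL × 5.074074 mg/mL = 654.5556 mg
Stage 2: 46 mL/hr × 6.1 hr = 280.6 mL → 280.6 mL × 5.074074 mg/mL = 1423.785 mg
Stage 3: 19 mL/hr × 7.2 hr = 136.8 mL → 136.8 mL × 5.074074 mg/mL = 694.1333 mg
Total = 654.5556 + 1423.785 + 694.1333 = 2772.474 mg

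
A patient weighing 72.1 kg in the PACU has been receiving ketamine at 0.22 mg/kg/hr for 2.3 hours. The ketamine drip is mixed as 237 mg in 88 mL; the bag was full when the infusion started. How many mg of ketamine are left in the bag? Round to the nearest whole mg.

Dose = 0.22 mg/kg/hr × 72.1 kg = 15.862 mg/hr
Concentration = 237 mg ÷ 88 mL = 2.693182 mg/mL
Rate = 15.862 mg/hr ÷ 2.693182 mg/mL = 5.889688 mL/hr
Volume infused = 5.889688 mL/hr × 2.3 hr = 13.54628 mL
Volume remaining = 88 − 13.54628 = 74.45372 mL
Drug remaining = 74.45372 mL × 2.693182 mg/mL = 200.5174 mg

201 mg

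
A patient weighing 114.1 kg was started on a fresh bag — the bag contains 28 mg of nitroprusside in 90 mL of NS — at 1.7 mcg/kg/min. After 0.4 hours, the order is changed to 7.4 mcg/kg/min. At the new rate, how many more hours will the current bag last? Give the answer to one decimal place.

Initial rate:
Dose = 1.7 mcg/kg/min × 114.1 kg = 193.97 mcg/min
193.97 mcg/min × 60 min/hr = 11638.2 mcg/hr
Concentration = 28 mg ÷ 90 mL = 0.3111111 mg/mL = 311.1111 mcg/mL
Rate = 11638.2 mcg/hr ÷ 311.1111 mcg/mL = 37.4085 mL/hr
Volume infused so far = 37.4085 mL/hr × 0.4 hr = 14.9634 mL
Volume remaining = 90 − 14.9634 = 75.0366 mL
New rate:
Dose = 7.4 mcg/kg/min × 114.1 kg = 844.34 mcg/min
844.34 mcg/min × 60 min/hr = 50660.4 mcg/hr
Rate = 50660.4 mcg/hr ÷ 311.1111 mcg/mL = 162.837 mL/hr
Time remaining = 75.0366 mL ÷ 162.837 mL/hr = 0.460808 hr

0.5 hours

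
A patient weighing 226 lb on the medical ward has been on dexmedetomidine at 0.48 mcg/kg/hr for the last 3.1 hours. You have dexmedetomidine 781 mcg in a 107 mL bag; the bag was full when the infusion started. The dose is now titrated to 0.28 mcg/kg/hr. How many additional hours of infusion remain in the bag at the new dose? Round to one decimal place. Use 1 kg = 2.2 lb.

21.8 hours

Initial rate:
Weight = 226 lb ÷ 2.2 lb/kg = 102.7273 kg
Dose = 0.48 mcg/kg/hr × 102.7273 kg = 49.30909 mcg/hr
Concentration = 781 mcg ÷ 107 mL = 7.299065 mcg/mL
Rate = 49.30909 mcg/hr ÷ 7.299065 mcg/mL = 6.755535 mL/hr
Volume infused so far = 6.755535 mL/hr × 3.1 hr = 20.94216 mL
Volume remaining = 107 − 20.94216 = 86.05784 mL
New rate:
Dose = 0.28 mcg/kg/hr × 102.7273 kg = 28.76364 mcg/hr
Rate = 28.76364 mcg/hr ÷ 7.299065 mcg/mL = 3.940729 mL/hr
Time remaining = 86.05784 mL ÷ 3.940729 mL/hr = 21.83805 hr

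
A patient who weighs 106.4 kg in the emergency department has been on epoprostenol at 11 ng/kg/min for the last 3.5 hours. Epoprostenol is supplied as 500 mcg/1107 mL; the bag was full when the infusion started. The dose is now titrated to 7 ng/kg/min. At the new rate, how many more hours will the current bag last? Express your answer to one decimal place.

5.7 hours

Initial rate:
Dose = 11 ng/kg/min × 106.4 kg = 1170.4 ng/min
1170.4 ng/min × 60 min/hr = 70224 ng/hr
Concentration = 500 mcg ÷ 1107 mL = 0.4516712 mcg/mL = 451.6712 ng/mL
Rate = 70224 ng/hr ÷ 451.6712 ng/mL = 155.4759 mL/hr
Volume infused so far = 155.4759 mL/hr × 3.5 hr = 544.1658 mL
Volume remaining = 1107 − 544.1658 = 562.8342 mL
New rate:
Dose = 7 ng/kg/min × 106.4 kg = 744.8 ng/min
744.8 ng/min × 60 min/hr = 44688 ng/hr
Rate = 44688 ng/hr ÷ 451.6712 ng/mL = 98.93923 mL/hr
Time remaining = 562.8342 mL ÷ 98.93923 mL/hr = 5.688686 hr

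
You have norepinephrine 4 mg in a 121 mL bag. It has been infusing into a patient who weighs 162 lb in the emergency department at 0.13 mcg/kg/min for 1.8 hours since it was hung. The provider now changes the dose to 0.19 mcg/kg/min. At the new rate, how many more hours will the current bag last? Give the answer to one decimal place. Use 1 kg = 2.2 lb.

3.5 hours

Initial rate:
Weight = 162 lb ÷ 2.2 lb/kg = 73.63636 kg
Dose = 0.13 mcg/kg/min × 73.63636 kg = 9.572727 mcg/min
9.572727 mcg/min × 60 min/hr = 574.3636 mcg/hr
Concentration = 4 mg ÷ 121 mL = 0.03305785 mg/mL = 33.05785 mcg/mL
Rate = 574.3636 mcg/hr ÷ 33.05785 mcg/mL = 17.3745 mL/hr
Volume infused so far = 17.3745 mL/hr × 1.8 hr = 31.2741 mL
Volume remaining = 121 − 31.2741 = 89.7259 mL
New rate:
Dose = 0.19 mcg/kg/min × 73.63636 kg = 13.99091 mcg/min
13.99091 mcg/min × 60 min/hr = 839.4545 mcg/hr
Rate = 839.4545 mcg/hr ÷ 33.05785 mcg/mL = 25.3935 mL/hr
Time remaining = 89.7259 mL ÷ 25.3935 mL/hr = 3.53342 hr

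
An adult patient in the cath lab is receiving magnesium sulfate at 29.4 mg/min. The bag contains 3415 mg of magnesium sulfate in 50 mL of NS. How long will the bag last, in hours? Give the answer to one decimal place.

1.9 hours

29.4 mg/min × 60 min/hr = 1764 mg/hr
Concentration = 3415 mg ÷ 50 mL = 68.3 mg/mL
Rate = 1764 mg/hr ÷ 68.3 mg/mL = 25.82723 mL/hr
Duration = 50 mL ÷ 25.82723 mL/hr = 1.935941 hr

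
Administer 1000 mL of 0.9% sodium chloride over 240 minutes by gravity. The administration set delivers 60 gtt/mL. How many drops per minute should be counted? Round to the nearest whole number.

1000 mL ÷ (240 min) = 4.166667 mL/min
4.166667 mL/min × 60 gtt/mL = 250 gtt/min

250 gtt/min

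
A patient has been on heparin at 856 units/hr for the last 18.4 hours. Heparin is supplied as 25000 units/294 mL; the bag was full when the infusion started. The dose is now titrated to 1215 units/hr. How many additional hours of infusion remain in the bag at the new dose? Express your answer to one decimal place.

7.6 hours

Initial rate:
Concentration = 25000 units ÷ 294 mL = 85.03401 units/mL
Rate = 856 units/hr ÷ 85.03401 units/mL = 10.06656 mL/hr
Volume infused so far = 10.06656 mL/hr × 18.4 hr = 185.2247 mL
Volume remaining = 294 − 185.2247 = 108.7753 mL
New rate:
Rate = 1215 units/hr ÷ 85.03401 units/mL = 14.2884 mL/hr
Time remaining = 108.7753 mL ÷ 14.2884 mL/hr = 7.61284 hr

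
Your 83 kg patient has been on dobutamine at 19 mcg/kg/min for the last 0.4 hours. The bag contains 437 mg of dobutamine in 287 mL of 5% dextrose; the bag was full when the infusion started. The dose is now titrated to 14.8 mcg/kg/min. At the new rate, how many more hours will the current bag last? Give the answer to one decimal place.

5.4 hours

Initial rate:
Dose = 19 mcg/kg/min × 83 kg = 1577 mcg/min
1577 mcg/min × 60 min/hr = 94620 mcg/hr
Concentration = 437 mg ÷ 287 mL = 1.522648 mg/mL = 1522.648 mcg/mL
Rate = 94620 mcg/hr ÷ 1522.648 mcg/mL = 62.14174 mL/hr
Volume infused so far = 62.14174 mL/hr × 0.4 hr = 24.8567 mL
Volume remaining = 287 − 24.8567 = 262.1433 mL
New rate:
Dose = 14.8 mcg/kg/min × 83 kg = 1228.4 mcg/min
1228.4 mcg/min × 60 min/hr = 73704 mcg/hr
Rate = 73704 mcg/hr ÷ 1522.648 mcg/mL = 48.40514 mL/hr
Time remaining = 262.1433 mL ÷ 48.40514 mL/hr = 5.415608 hr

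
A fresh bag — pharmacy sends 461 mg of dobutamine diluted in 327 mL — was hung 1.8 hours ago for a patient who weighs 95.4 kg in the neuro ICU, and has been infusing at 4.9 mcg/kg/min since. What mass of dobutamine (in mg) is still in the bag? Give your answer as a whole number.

411 mg

Dose = 4.9 mcg/kg/min × 95.4 kg = 467.46 mcg/min
467.46 mcg/min × 60 min/hr = 28047.6 mcg/hr
Concentration = 461 mg ÷ 327 mL = 1.409786 mg/mL = 1409.786 mcg/mL
Rate = 28047.6 mcg/hr ÷ 1409.786 mcg/mL = 19.89494 mL/hr
Volume infused = 19.89494 mL/hr × 1.8 hr = 35.81088 mL
Volume remaining = 327 − 35.81088 = 291.1891 mL
Drug remaining = 291.1891 mL × 1409.786 mcg/mL = 410514.3 mcg = 410.5143 mg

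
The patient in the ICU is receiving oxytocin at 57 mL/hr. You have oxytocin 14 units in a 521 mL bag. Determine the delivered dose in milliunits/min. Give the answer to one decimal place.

25.5 milliunits/min

Concentration = 14 units ÷ 521 mL = 0.0268714 units/mL = 26.8714 milliunits/mL
Drug rate = 57 mL/hr × 26.8714 milliunits/mL = 1531.67 milliunits/hr
1531.67 milliunits/hr ÷ 60 min/hr = 25.52783 milliunits/min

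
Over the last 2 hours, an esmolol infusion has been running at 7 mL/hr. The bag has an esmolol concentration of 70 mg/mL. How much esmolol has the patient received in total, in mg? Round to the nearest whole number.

Concentration = 70 mg/mL = 70000 mcg/mL
Drug rate = 7 mL/hr × 70000 mcg/mL = 490000 mcg/hr
Total = 490000 mcg/hr × 2 hr = 980000 mcg = 980 mg

980 mg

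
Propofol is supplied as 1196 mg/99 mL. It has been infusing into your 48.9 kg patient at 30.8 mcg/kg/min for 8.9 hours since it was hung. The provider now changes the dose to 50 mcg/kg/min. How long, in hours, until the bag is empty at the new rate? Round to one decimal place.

Initial rate:
Dose = 30.8 mcg/kg/min × 48.9 kg = 1506.12 mcg/min
1506.12 mcg/min × 60 min/hr = 90367.2 mcg/hr
Concentration = 1196 mg ÷ 99 mL = 12.08081 mg/mL = 12080.81 mcg/mL
Rate = 90367.2 mcg/hr ÷ 12080.81 mcg/mL = 7.480228 mL/hr
Volume infused so far = 7.480228 mL/hr × 8.9 hr = 66.57403 mL
Volume remaining = 99 − 66.57403 = 32.42597 mL
New rate:
Dose = 50 mcg/kg/min × 48.9 kg = 2445 mcg/min
2445 mcg/min × 60 min/hr = 146700 mcg/hr
Rate = 146700 mcg/hr ÷ 12080.81 mcg/mL = 12.14323 mL/hr
Time remaining = 32.42597 mL ÷ 12.14323 mL/hr = 2.670293 hr

2.7 hours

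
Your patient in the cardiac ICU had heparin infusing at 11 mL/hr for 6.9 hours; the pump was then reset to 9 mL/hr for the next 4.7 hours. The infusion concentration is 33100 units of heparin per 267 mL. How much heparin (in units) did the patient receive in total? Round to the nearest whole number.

Concentration = 33100 units ÷ 267 mL = 123.97 units/mL
Stage 1: 11 mL/hr × 6.9 hr = 75.9 mL → 75.9 mL × 123.97 units/mL = 9409.326 units
Stage 2: 9 mL/hr × 4.7 hr = 42.3 mL → 42.3 mL × 123.97 units/mL = 5243.933 units
Total = 9409.326 + 5243.933 = 14653.26 units

14653 units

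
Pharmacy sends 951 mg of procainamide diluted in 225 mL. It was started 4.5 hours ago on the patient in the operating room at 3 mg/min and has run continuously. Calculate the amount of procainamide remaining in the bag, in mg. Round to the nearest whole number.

141 mg

3 mg/min × 60 min/hr = 180 mg/hr
Concentration = 951 mg ÷ 225 mL = 4.226667 mg/mL
Rate = 180 mg/hr ÷ 4.226667 mg/mL = 42.58675 mL/hr
Volume infused = 42.58675 mL/hr × 4.5 hr = 191.6404 mL
Volume remaining = 225 − 191.6404 = 33.35962 mL
Drug remaining = 33.35962 mL × 4.226667 mg/mL = 141 mg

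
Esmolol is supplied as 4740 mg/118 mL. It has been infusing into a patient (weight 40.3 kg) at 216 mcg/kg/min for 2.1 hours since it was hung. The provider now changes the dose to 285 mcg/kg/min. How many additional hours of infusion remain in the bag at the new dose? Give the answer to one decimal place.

Initial rate:
Dose = 216 mcg/kg/min × 40.3 kg = 8704.8 mcg/min
8704.8 mcg/min × 60 min/hr = 522288 mcg/hr
Concentration = 4740 mg ÷ 118 mL = 40.16949 mg/mL = 40169.49 mcg/mL
Rate = 522288 mcg/hr ÷ 40169.49 mcg/mL = 13.00211 mL/hr
Volume infused so far = 13.00211 mL/hr × 2.1 hr = 27.30442 mL
Volume remaining = 118 − 27.30442 = 90.69558 mL
New rate:
Dose = 285 mcg/kg/min × 40.3 kg = 11485.5 mcg/min
11485.5 mcg/min × 60 min/hr = 689130 mcg/hr
Rate = 689130 mcg/hr ÷ 40169.49 mcg/mL = 17.15556 mL/hr
Time remaining = 90.69558 mL ÷ 17.15556 mL/hr = 5.286659 hr

5.3 hours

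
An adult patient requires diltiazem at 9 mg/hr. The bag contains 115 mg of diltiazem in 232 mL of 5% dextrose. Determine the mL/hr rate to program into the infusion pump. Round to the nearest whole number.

18 mL/hr

Concentration = 115 mg ÷ 232 mL = 0.4956897 mg/mL
Rate = 9 mg/hr ÷ 0.4956897 mg/mL = 18.15652 mL/hr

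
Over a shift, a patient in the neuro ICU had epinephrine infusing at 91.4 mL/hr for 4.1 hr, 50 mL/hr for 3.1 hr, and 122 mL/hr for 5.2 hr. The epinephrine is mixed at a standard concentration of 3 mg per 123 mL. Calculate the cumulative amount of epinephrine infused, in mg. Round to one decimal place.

Concentration = 3 mg ÷ 123 mL = 0.02439024 mg/mL
Stage 1: 91.4 mL/hr × 4.1 hr = 374.74 mL → 374.74 mL × 0.02439024 mg/mL = 9.14 mg
Stage 2: 50 mL/hr × 3.1 hr = 155 mL → 155 mL × 0.02439024 mg/mL = 3.780488 mg
Stage 3: 122 mL/hr × 5.2 hr = 634.4 mL → 634.4 mL × 0.02439024 mg/mL = 15.47317 mg
Total = 9.14 + 3.780488 + 15.47317 = 28.39366 mg

28.4 mg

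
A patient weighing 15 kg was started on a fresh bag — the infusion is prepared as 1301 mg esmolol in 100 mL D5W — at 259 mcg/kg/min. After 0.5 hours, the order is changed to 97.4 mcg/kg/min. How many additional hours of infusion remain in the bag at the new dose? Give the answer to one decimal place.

Initial rate:
Dose = 259 mcg/kg/min × 15 kg = 3885 mcg/min
3885 mcg/min × 60 min/hr = 233100 mcg/hr
Concentration = 1301 mg ÷ 100 mL = 13.01 mg/mL = 13010 mcg/mL
Rate = 233100 mcg/hr ÷ 13010 mcg/mL = 17.91699 mL/hr
Volume infused so far = 17.91699 mL/hr × 0.5 hr = 8.958493 mL
Volume remaining = 100 − 8.958493 = 91.04151 mL
New rate:
Dose = 97.4 mcg/kg/min × 15 kg = 1461 mcg/min
1461 mcg/min × 60 min/hr = 87660 mcg/hr
Rate = 87660 mcg/hr ÷ 13010 mcg/mL = 6.737894 mL/hr
Time remaining = 91.04151 mL ÷ 6.737894 mL/hr = 13.51186 hr

13.5 hours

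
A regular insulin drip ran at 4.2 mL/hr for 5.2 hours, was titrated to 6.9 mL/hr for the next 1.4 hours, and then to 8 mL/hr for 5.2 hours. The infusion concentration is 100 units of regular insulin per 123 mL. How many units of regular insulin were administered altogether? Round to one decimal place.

Concentration = 100 units ÷ 123 mL = 0.8130081 units/mL
Stage 1: 4.2 mL/hr × 5.2 hr = 21.84 mL → 21.84 mL × 0.8130081 units/mL = 17.7561 units
Stage 2: 6.9 mL/hr × 1.4 hr = 9.66 mL → 9.66 mL × 0.8130081 units/mL = 7.853659 units
Stage 3: 8 mL/hr × 5.2 hr = 41.6 mL → 41.6 mL × 0.8130081 units/mL = 33.82114 units
Total = 17.7561 + 7.853659 + 33.82114 = 59.43089 units

59.4 units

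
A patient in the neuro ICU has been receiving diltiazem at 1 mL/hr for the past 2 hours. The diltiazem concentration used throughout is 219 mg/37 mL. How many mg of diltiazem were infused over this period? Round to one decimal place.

11.8 mg

Concentration = 219 mg ÷ 37 mL = 5.918919 mg/mL
Drug rate = 1 mL/hr × 5.918919 mg/mL = 5.918919 mg/hr
Total = 5.918919 mg/hr × 2 hr = 11.83784 mg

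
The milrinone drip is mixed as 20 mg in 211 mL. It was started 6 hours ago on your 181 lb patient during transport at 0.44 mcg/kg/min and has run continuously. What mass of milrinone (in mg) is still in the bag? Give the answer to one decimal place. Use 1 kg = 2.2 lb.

Weight = 181 lb ÷ 2.2 lb/kg = 82.27273 kg
Dose = 0.44 mcg/kg/min × 82.27273 kg = 36.2 mcg/min
36.2 mcg/min × 60 min/hr = 2172 mcg/hr
Concentration = 20 mg ÷ 211 mL = 0.09478673 mg/mL = 94.78673 mcg/mL
Rate = 2172 mcg/hr ÷ 94.78673 mcg/mL = 22.9146 mL/hr
Volume infused = 22.9146 mL/hr × 6 hr = 137.4876 mL
Volume remaining = 211 − 137.4876 = 73.5124 mL
Drug remaining = 73.5124 mL × 94.78673 mcg/mL = 6968 mcg = 6.968 mg

7.0 mg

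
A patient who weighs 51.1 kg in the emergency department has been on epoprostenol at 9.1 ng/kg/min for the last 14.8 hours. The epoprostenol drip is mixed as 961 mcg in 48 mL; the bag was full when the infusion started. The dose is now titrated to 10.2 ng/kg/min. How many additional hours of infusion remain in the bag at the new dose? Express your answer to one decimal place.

17.5 hours

Initial rate:
Dose = 9.1 ng/kg/min × 51.1 kg = 465.01 ng/min
465.01 ng/min × 60 min/hr = 27900.6 ng/hr
Concentration = 961 mcg ÷ 48 mL = 20.02083 mcg/mL = 20020.83 ng/mL
Rate = 27900.6 ng/hr ÷ 20020.83 ng/mL = 1.393578 mL/hr
Volume infused so far = 1.393578 mL/hr × 14.8 hr = 20.62496 mL
Volume remaining = 48 − 20.62496 = 27.37504 mL
New rate:
Dose = 10.2 ng/kg/min × 51.1 kg = 521.22 ng/min
521.22 ng/min × 60 min/hr = 31273.2 ng/hr
Rate = 31273.2 ng/hr ÷ 20020.83 ng/mL = 1.562033 mL/hr
Time remaining = 27.37504 mL ÷ 1.562033 mL/hr = 17.52527 hr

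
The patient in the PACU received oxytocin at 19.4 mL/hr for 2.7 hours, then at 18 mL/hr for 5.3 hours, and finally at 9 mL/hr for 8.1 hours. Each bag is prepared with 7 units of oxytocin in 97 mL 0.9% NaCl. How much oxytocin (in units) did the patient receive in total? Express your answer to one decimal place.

Concentration = 7 units ÷ 97 mL = 0.07216495 units/mL
Stage 1: 19.4 mL/hr × 2.7 hr = 52.38 mL → 52.38 mL × 0.07216495 units/mL = 3.78 units
Stage 2: 18 mL/hr × 5.3 hr = 95.4 mL → 95.4 mL × 0.07216495 units/mL = 6.884536 units
Stage 3: 9 mL/hr × 8.1 hr = 72.9 mL → 72.9 mL × 0.07216495 units/mL = 5.260825 units
Total = 3.78 + 6.884536 + 5.260825 = 15.92536 units

15.9 units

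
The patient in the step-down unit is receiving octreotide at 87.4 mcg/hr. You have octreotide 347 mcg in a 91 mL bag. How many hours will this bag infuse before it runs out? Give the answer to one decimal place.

Concentration = 347 mcg ÷ 91 mL = 3.813187 mcg/mL
Rate = 87.4 mcg/hr ÷ 3.813187 mcg/mL = 22.92046 mL/hr
Duration = 91 mL ÷ 22.92046 mL/hr = 3.970252 hr

4.0 hours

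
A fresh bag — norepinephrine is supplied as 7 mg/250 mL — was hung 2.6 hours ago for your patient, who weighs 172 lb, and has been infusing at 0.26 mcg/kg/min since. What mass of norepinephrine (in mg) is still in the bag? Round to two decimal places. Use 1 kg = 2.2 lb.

Weight = 172 lb ÷ 2.2 lb/kg = 78.18182 kg
Dose = 0.26 mcg/kg/min × 78.18182 kg = 20.32727 mcg/min
20.32727 mcg/min × 60 min/hr = 1219.636 mcg/hr
Concentration = 7 mg ÷ 250 mL = 0.028 mg/mL = 28 mcg/mL
Rate = 1219.636 mcg/hr ÷ 28 mcg/mL = 43.55844 mL/hr
Volume infused = 43.55844 mL/hr × 2.6 hr = 113.2519 mL
Volume remaining = 250 − 113.2519 = 136.7481 mL
Drug remaining = 136.7481 mL × 28 mcg/mL = 3828.945 mcg = 3.828945 mg

3.83 mg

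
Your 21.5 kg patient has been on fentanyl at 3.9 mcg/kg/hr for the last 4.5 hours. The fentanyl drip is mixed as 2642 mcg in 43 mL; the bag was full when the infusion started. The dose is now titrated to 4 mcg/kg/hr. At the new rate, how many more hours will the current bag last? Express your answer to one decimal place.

26.3 hours

Initial rate:
Dose = 3.9 mcg/kg/hr × 21.5 kg = 83.85 mcg/hr
Concentration = 2642 mcg ÷ 43 mL = 61.44186 mcg/mL
Rate = 83.85 mcg/hr ÷ 61.44186 mcg/mL = 1.364705 mL/hr
Volume infused so far = 1.364705 mL/hr × 4.5 hr = 6.141171 mL
Volume remaining = 43 − 6.141171 = 36.85883 mL
New rate:
Dose = 4 mcg/kg/hr × 21.5 kg = 86 mcg/hr
Rate = 86 mcg/hr ÷ 61.44186 mcg/mL = 1.399697 mL/hr
Time remaining = 36.85883 mL ÷ 1.399697 mL/hr = 26.33343 hr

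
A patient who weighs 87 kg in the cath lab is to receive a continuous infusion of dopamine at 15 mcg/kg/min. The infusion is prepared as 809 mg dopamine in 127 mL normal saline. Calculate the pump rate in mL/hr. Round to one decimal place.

Dose = 15 mcg/kg/min × 87 kg = 1305 mcg/min
1305 mcg/min × 60 min/hr = 78300 mcg/hr
Concentration = 809 mg ÷ 127 mL = 6.370079 mg/mL = 6370.079 mcg/mL
Rate = 78300 mcg/hr ÷ 6370.079 mcg/mL = 12.29184 mL/hr

12.3 mL/hr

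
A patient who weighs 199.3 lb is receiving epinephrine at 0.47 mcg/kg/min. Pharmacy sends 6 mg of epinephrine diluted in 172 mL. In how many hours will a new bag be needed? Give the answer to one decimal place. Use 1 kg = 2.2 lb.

Weight = 199.3 lb ÷ 2.2 lb/kg = 90.59091 kg
Dose = 0.47 mcg/kg/min × 90.59091 kg = 42.57773 mcg/min
42.57773 mcg/min × 60 min/hr = 2554.664 mcg/hr
Concentration = 6 mg ÷ 172 mL = 0.03488372 mg/mL = 34.88372 mcg/mL
Rate = 2554.664 mcg/hr ÷ 34.88372 mcg/mL = 73.23369 mL/hr
Duration = 172 mL ÷ 73.23369 mL/hr = 2.348646 hr

2.3 hours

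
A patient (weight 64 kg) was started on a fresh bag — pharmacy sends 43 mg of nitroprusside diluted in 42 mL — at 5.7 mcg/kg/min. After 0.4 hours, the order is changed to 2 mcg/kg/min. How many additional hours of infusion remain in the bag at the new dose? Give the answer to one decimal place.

Initial rate:
Dose = 5.7 mcg/kg/min × 64 kg = 364.8 mcg/min
364.8 mcg/min × 60 min/hr = 21888 mcg/hr
Concentration = 43 mg ÷ 42 mL = 1.02381 mg/mL = 1023.81 mcg/mL
Rate = 21888 mcg/hr ÷ 1023.81 mcg/mL = 21.37898 mL/hr
Volume infused so far = 21.37898 mL/hr × 0.4 hr = 8.551591 mL
Volume remaining = 42 − 8.551591 = 33.44841 mL
New rate:
Dose = 2 mcg/kg/min × 64 kg = 128 mcg/min
128 mcg/min × 60 min/hr = 7680 mcg/hr
Rate = 7680 mcg/hr ÷ 1023.81 mcg/mL = 7.501395 mL/hr
Time remaining = 33.44841 mL ÷ 7.501395 mL/hr = 4.458958 hr

4.5 hours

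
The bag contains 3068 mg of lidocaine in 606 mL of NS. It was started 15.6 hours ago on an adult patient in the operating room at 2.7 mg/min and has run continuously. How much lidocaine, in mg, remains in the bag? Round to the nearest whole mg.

2.7 mg/min × 60 min/hr = 162 mg/hr
Concentration = 3068 mg ÷ 606 mL = 5.062706 mg/mL
Rate = 162 mg/hr ÷ 5.062706 mg/mL = 31.9987 mL/hr
Volume infused = 31.9987 mL/hr × 15.6 hr = 499.1797 mL
Volume remaining = 606 − 499.1797 = 106.8203 mL
Drug remaining = 106.8203 mL × 5.062706 mg/mL = 540.8 mg

541 mg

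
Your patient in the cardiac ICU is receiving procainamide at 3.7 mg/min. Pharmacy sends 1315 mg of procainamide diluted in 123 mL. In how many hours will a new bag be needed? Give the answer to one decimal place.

3.7 mg/min × 60 min/hr = 222 mg/hr
Concentration = 1315 mg ÷ 123 mL = 10.69106 mg/mL
Rate = 222 mg/hr ÷ 10.69106 mg/mL = 20.76502 mL/hr
Duration = 123 mL ÷ 20.76502 mL/hr = 5.923423 hr

5.9 hours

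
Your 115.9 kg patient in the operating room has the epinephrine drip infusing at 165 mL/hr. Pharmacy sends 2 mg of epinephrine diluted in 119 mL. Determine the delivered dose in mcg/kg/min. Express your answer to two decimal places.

0.40 mcg/kg/min

Concentration = 2 mg ÷ 119 mL = 0.01680672 mg/mL = 16.80672 mcg/mL
Drug rate = 165 mL/hr × 16.80672 mcg/mL = 2773.109 mcg/hr
2773.109 mcg/hr ÷ 60 min/hr = 46.21849 mcg/min
46.21849 mcg/min ÷ 115.9 kg = 0.398779 mcg/kg/min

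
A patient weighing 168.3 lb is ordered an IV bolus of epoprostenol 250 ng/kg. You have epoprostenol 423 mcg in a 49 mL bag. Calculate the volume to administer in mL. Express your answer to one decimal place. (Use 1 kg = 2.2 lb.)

2.2 mL

Weight = 168.3 lb ÷ 2.2 lb/kg = 76.5 kg
Dose = 250 ng/kg × 76.5 kg = 19125 ng
Concentration = 423 mcg ÷ 49 mL = 8.632653 mcg/mL = 8632.653 ng/mL
Volume = 19125 ng ÷ 8632.653 ng/mL = 2.215426 mL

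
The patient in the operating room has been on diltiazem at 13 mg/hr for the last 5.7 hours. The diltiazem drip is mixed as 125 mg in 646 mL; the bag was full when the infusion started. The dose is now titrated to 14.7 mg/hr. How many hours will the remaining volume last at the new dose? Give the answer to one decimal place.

3.5 hours

Initial rate:
Concentration = 125 mg ÷ 646 mL = 0.1934985 mg/mL
Rate = 13 mg/hr ÷ 0.1934985 mg/mL = 67.184 mL/hr
Volume infused so far = 67.184 mL/hr × 5.7 hr = 382.9488 mL
Volume remaining = 646 − 382.9488 = 263.0512 mL
New rate:
Rate = 14.7 mg/hr ÷ 0.1934985 mg/mL = 75.9696 mL/hr
Time remaining = 263.0512 mL ÷ 75.9696 mL/hr = 3.462585 hr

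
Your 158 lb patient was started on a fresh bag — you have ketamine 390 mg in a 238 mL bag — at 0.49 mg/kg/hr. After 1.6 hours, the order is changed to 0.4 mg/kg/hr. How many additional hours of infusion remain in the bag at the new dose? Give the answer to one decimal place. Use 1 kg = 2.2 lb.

11.6 hours

Initial rate:
Weight = 158 lb ÷ 2.2 lb/kg = 71.81818 kg
Dose = 0.49 mg/kg/hr × 71.81818 kg = 35.19091 mg/hr
Concentration = 390 mg ÷ 238 mL = 1.638655 mg/mL
Rate = 35.19091 mg/hr ÷ 1.638655 mg/mL = 21.47548 mL/hr
Volume infused so far = 21.47548 mL/hr × 1.6 hr = 34.36076 mL
Volume remaining = 238 − 34.36076 = 203.6392 mL
New rate:
Dose = 0.4 mg/kg/hr × 71.81818 kg = 28.72727 mg/hr
Rate = 28.72727 mg/hr ÷ 1.638655 mg/mL = 17.531 mL/hr
Time remaining = 203.6392 mL ÷ 17.531 mL/hr = 11.61595 hr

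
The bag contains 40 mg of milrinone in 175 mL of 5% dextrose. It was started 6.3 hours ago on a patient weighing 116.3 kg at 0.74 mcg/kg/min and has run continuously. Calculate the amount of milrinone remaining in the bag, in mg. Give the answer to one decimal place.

7.5 mg

Dose = 0.74 mcg/kg/min × 116.3 kg = 86.062 mcg/min
86.062 mcg/min × 60 min/hr = 5163.72 mcg/hr
Concentration = 40 mg ÷ 175 mL = 0.2285714 mg/mL = 228.5714 mcg/mL
Rate = 5163.72 mcg/hr ÷ 228.5714 mcg/mL = 22.59127 mL/hr
Volume infused = 22.59127 mL/hr × 6.3 hr = 142.325 mL
Volume remaining = 175 − 142.325 = 32.67497 mL
Drug remaining = 32.67497 mL × 228.5714 mcg/mL = 7468.564 mcg = 7.468564 mg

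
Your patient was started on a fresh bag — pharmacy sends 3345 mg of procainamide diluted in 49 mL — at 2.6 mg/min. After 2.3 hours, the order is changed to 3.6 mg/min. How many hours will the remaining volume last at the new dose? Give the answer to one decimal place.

Initial rate:
2.6 mg/min × 60 min/hr = 156 mg/hr
Concentration = 3345 mg ÷ 49 mL = 68.26531 mg/mL
Rate = 156 mg/hr ÷ 68.26531 mg/mL = 2.285202 mL/hr
Volume infused so far = 2.285202 mL/hr × 2.3 hr = 5.255964 mL
Volume remaining = 49 − 5.255964 = 43.74404 mL
New rate:
3.6 mg/min × 60 min/hr = 216 mg/hr
Rate = 216 mg/hr ÷ 68.26531 mg/mL = 3.164126 mL/hr
Time remaining = 43.74404 mL ÷ 3.164126 mL/hr = 13.825 hr

13.8 hours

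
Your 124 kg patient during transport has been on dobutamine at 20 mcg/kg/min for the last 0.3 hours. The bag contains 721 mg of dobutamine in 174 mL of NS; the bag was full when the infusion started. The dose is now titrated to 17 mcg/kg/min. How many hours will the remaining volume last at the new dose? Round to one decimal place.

Initial rate:
Dose = 20 mcg/kg/min × 124 kg = 2480 mcg/min
2480 mcg/min × 60 min/hr = 148800 mcg/hr
Concentration = 721 mg ÷ 174 mL = 4.143678 mg/mL = 4143.678 mcg/mL
Rate = 148800 mcg/hr ÷ 4143.678 mcg/mL = 35.91012 mL/hr
Volume infused so far = 35.91012 mL/hr × 0.3 hr = 10.77304 mL
Volume remaining = 174 − 10.77304 = 163.227 mL
New rate:
Dose = 17 mcg/kg/min × 124 kg = 2108 mcg/min
2108 mcg/min × 60 min/hr = 126480 mcg/hr
Rate = 126480 mcg/hr ÷ 4143.678 mcg/mL = 30.52361 mL/hr
Time remaining = 163.227 mL ÷ 30.52361 mL/hr = 5.347565 hr

5.3 hours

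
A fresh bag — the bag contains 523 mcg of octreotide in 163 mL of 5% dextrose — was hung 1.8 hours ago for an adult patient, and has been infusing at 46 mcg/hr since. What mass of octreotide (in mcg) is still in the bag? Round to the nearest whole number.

Concentration = 523 mcg ÷ 163 mL = 3.208589 mcg/mL
Rate = 46 mcg/hr ÷ 3.208589 mcg/mL = 14.33652 mL/hr
Volume infused = 14.33652 mL/hr × 1.8 hr = 25.80574 mL
Volume remaining = 163 − 25.80574 = 137.1943 mL
Drug remaining = 137.1943 mL × 3.208589 mcg/mL = 440.2 mcg

440 mcg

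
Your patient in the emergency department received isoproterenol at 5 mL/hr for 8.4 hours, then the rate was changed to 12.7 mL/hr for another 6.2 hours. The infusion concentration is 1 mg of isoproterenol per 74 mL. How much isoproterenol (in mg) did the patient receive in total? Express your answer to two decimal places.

1.63 mg

Concentration = 1 mg ÷ 74 mL = 0.01351351 mg/mL
Stage 1: 5 mL/hr × 8.4 hr = 42 mL → 42 mL × 0.01351351 mg/mL = 0.5675676 mg
Stage 2: 12.7 mL/hr × 6.2 hr = 78.74 mL → 78.74 mL × 0.01351351 mg/mL = 1.064054 mg
Total = 0.5675676 + 1.064054 = 1.631622 mg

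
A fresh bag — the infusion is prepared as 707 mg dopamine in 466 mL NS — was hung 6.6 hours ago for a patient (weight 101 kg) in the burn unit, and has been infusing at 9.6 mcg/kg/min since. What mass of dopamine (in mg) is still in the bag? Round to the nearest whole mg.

Dose = 9.6 mcg/kg/min × 101 kg = 969.6 mcg/min
969.6 mcg/min × 60 min/hr = 58176 mcg/hr
Concentration = 707 mg ÷ 466 mL = 1.517167 mg/mL = 1517.167 mcg/mL
Rate = 58176 mcg/hr ÷ 1517.167 mcg/mL = 38.34514 mL/hr
Volume infused = 38.34514 mL/hr × 6.6 hr = 253.0779 mL
Volume remaining = 466 − 253.0779 = 212.9221 mL
Drug remaining = 212.9221 mL × 1517.167 mcg/mL = 323038.4 mcg = 323.0384 mg

323 mg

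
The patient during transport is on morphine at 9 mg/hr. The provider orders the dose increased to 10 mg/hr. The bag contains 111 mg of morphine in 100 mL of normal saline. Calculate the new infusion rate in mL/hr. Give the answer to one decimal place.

Concentration = 111 mg ÷ 100 mL = 1.11 mg/mL
Rate = 10 mg/hr ÷ 1.11 mg/mL = 9.009009 mL/hr

9.0 mL/hr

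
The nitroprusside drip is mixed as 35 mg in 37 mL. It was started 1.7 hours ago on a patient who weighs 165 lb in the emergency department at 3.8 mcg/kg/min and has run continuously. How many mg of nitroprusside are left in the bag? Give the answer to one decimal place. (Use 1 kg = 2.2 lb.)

5.9 mg

Weight = 165 lb ÷ 2.2 lb/kg = 75 kg
Dose = 3.8 mcg/kg/min × 75 kg = 285 mcg/min
285 mcg/min × 60 min/hr = 17100 mcg/hr
Concentration = 35 mg ÷ 37 mL = 0.9459459 mg/mL = 945.9459 mcg/mL
Rate = 17100 mcg/hr ÷ 945.9459 mcg/mL = 18.07714 mL/hr
Volume infused = 18.07714 mL/hr × 1.7 hr = 30.73114 mL
Volume remaining = 37 − 30.73114 = 6.268857 mL
Drug remaining = 6.268857 mL × 945.9459 mcg/mL = 5930 mcg = 5.93 mg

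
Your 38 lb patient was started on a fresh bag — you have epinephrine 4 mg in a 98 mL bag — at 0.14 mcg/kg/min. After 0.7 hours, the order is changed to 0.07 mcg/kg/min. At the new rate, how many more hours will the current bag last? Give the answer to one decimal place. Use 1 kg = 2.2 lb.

Initial rate:
Weight = 38 lb ÷ 2.2 lb/kg = 17.27273 kg
Dose = 0.14 mcg/kg/min × 17.27273 kg = 2.418182 mcg/min
2.418182 mcg/min × 60 min/hr = 145.0909 mcg/hr
Concentration = 4 mg ÷ 98 mL = 0.04081633 mg/mL = 40.81633 mcg/mL
Rate = 145.0909 mcg/hr ÷ 40.81633 mcg/mL = 3.554727 mL/hr
Volume infused so far = 3.554727 mL/hr × 0.7 hr = 2.488309 mL
Volume remaining = 98 − 2.488309 = 95.51169 mL
New rate:
Dose = 0.07 mcg/kg/min × 17.27273 kg = 1.209091 mcg/min
1.209091 mcg/min × 60 min/hr = 72.54545 mcg/hr
Rate = 72.54545 mcg/hr ÷ 40.81633 mcg/mL = 1.777364 mL/hr
Time remaining = 95.51169 mL ÷ 1.777364 mL/hr = 53.73784 hr

53.7 hours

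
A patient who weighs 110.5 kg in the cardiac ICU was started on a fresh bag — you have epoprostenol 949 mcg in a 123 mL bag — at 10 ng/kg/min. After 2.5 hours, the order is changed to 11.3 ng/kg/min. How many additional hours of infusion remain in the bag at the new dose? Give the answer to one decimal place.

Initial rate:
Dose = 10 ng/kg/min × 110.5 kg = 1105 ng/min
1105 ng/min × 60 min/hr = 66300 ng/hr
Concentration = 949 mcg ÷ 123 mL = 7.715447 mcg/mL = 7715.447 ng/mL
Rate = 66300 ng/hr ÷ 7715.447 ng/mL = 8.593151 mL/hr
Volume infused so far = 8.593151 mL/hr × 2.5 hr = 21.48288 mL
Volume remaining = 123 − 21.48288 = 101.5171 mL
New rate:
Dose = 11.3 ng/kg/min × 110.5 kg = 1248.65 ng/min
1248.65 ng/min × 60 min/hr = 74919 ng/hr
Rate = 74919 ng/hr ÷ 7715.447 ng/mL = 9.71026 mL/hr
Time remaining = 101.5171 mL ÷ 9.71026 mL/hr = 10.45462 hr

10.5 hours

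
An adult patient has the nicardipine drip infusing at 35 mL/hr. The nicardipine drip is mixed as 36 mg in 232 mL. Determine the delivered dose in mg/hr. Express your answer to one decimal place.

Concentration = 36 mg ÷ 232 mL = 0.1551724 mg/mL
Drug rate = 35 mL/hr × 0.1551724 mg/mL = 5.431034 mg/hr

5.4 mg/hr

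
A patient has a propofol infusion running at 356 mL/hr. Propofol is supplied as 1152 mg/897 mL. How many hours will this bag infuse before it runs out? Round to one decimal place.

Duration = 897 mL ÷ 356 mL/hr = 2.519663 hr

2.5 hours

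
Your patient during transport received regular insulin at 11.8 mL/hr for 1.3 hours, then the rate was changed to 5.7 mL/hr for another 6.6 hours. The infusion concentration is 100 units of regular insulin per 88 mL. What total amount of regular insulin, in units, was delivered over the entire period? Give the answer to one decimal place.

Concentration = 100 units ÷ 88 mL = 1.136364 units/mL
Stage 1: 11.8 mL/hr × 1.3 hr = 15.34 mL → 15.34 mL × 1.136364 units/mL = 17.43182 units
Stage 2: 5.7 mL/hr × 6.6 hr = 37.62 mL → 37.62 mL × 1.136364 units/mL = 42.75 units
Total = 17.43182 + 42.75 = 60.18182 units

60.2 units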